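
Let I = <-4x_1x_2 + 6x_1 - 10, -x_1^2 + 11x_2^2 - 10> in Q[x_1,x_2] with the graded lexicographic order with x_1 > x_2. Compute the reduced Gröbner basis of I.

This is the nonlinear analogue of row-reducing a linear system.

f_1 = -4x_1x_2 + 6x_1 - 10, LT = x_1x_2.
f_2 = -x_1^2 + 11x_2^2 - 10, LT = x_1^2.

S(f_1,f_2): lcm = x_1^2x_2. S = 11x_2^3 - 3/2x_1^2 + 5/2x_1 - 10x_2.
  leading term x_2^3: no divisor's leading term divides it; move 11x_2^3 to the remainder.
  leading term x_1^2: subtract (3/2)·f_2 from -3/2x_1^2 + 5/2x_1 - 10x_2 → -33/2x_2^2 + 5/2x_1 - 10x_2 + 15
  leading term x_2^2: no divisor's leading term divides it; move -33/2x_2^2 to the remainder.
  leading term x_1: no divisor's leading term divides it; move 5/2x_1 to the remainder.
  leading term x_2: no divisor's leading term divides it; move -10x_2 to the remainder.
  leading term 1: no divisor's leading term divides it; move 15 to the remainder.
  remainder 11x_2^3 - 33/2x_2^2 + 5/2x_1 - 10x_2 + 15 ≠ 0; add g_3 = 11x_2^3 - 33/2x_2^2 + 5/2x_1 - 10x_2 + 15 to the basis.

The other S-polynomials (S(f_1,g_3), S(f_2,g_3)) all reduce to 0 modulo the current basis, so we have a Gröbner basis.

G = {x_2^3 - 3/2x_2^2 + 5/22x_1 - 10/11x_2 + 15/11, x_1^2 - 11x_2^2 + 10, x_1x_2 - 3/2x_1 + 5/2}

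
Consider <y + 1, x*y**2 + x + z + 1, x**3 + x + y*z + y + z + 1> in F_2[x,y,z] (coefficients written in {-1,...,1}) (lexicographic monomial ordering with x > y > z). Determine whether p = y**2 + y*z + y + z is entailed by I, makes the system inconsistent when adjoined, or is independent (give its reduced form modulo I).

First compute the reduced Gröbner basis of I by Buchberger's algorithm.
f_1 = y + 1, LT = y.
f_2 = x*y**2 + x + z + 1, LT = x*y**2.
f_3 = x**3 + x + y*z + y + z + 1, LT = x**3.

S(f_1,f_2): lcm = x*y**2. S = x*y + x + z + 1.
  reduce S modulo (f_1, f_2, f_3):
  remainder z + 1 ≠ 0; add h_4 = z + 1 to the basis.

The other S-polynomials (S(f_1,f_3), S(f_2,f_3), S(f_1,h_4), S(f_2,h_4), S(f_3,h_4)) all reduce to 0 modulo the current basis, so we have a Gröbner basis.
Inter-reduce: drop elements whose leading term is divisible by another's, tail-reduce, and make monic.
Reduced Gröbner basis: {x**3 + x, y + 1, z + 1}.
Label its elements g_1 = x**3 + x, g_2 = y + 1, g_3 = z + 1.

Reduce p = y**2 + y*z + y + z modulo G:
  leading term y**2: subtract (y)·g_2 from y**2 + y*z + y + z → y*z + z
  leading term y*z: subtract (z)·g_2 from y*z + z → 0
  normal form = 0.
Since the normal form is 0, p ∈ I.

y**2 + y*z + y + z lies in I (it reduces to 0).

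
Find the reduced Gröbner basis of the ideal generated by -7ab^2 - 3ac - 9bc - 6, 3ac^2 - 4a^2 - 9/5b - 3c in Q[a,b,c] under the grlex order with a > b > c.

f_1 = -7ab^2 - 3ac - 9bc - 6, LT = ab^2.
f_2 = 3ac^2 - 4a^2 - 9/5b - 3c, LT = ac^2.

S(f_1,f_2): lcm = ab^2c^2. S = 4/3a^2b^2 + 3/7ac^3 + 9/7bc^3 + 3/5b^3 + b^2c + 6/7c^2.
  reduce S modulo (f_1, f_2):
  remainder 9/7bc^3 - 12/7abc + 3/5b^3 + b^2c + 9/35bc + 9/7c^2 - 8/7a ≠ 0; add g_3 = 9/7bc^3 - 12/7abc + 3/5b^3 + b^2c + 9/35bc + 9/7c^2 - 8/7a to the basis.

The other S-polynomials (S(f_1,g_3), S(f_2,g_3)) all reduce to 0 modulo the current basis, so we have a Gröbner basis.

G = {bc^3 - 4/3abc + 7/15b^3 + 7/9b^2c + 1/5bc + c^2 - 8/9a, ab^2 + 3/7ac + 9/7bc + 6/7, ac^2 - 4/3a^2 - 3/5b - c}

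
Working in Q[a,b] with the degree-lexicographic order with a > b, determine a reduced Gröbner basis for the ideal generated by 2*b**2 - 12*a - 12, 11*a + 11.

f_1 = 2*b**2 - 12*a - 12, LT = b**2.
f_2 = 11*a + 11, LT = a.

S(f_1,f_2): leading monomials are coprime, so the S-polynomial reduces to 0 (Buchberger's first criterion).
Every S-polynomial of the final basis reduces to 0, so we have a Gröbner basis.

G = {b**2, a + 1}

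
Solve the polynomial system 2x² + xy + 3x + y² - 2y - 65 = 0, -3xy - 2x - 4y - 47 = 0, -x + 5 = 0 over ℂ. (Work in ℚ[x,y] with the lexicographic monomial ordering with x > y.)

{(5, -3)}

Compute a lex Gröbner basis by Buchberger's algorithm.
f_1 = 2x² + xy + 3x + y² - 2y - 65, LT = x².
f_2 = -3xy - 2x - 4y - 47, LT = xy.
f_3 = -x + 5, LT = x.

S(f_1,f_2): lcm = x²y. S = -⅔x² + ½xy² + ⅙xy - 47/3x + ½y³ - y² - 65/2y.
  leading term x²: subtract (-⅓)·f_1 from -⅔x² + ½xy² + ⅙xy - 47/3x + ½y³ - y² - 65/2y → ½xy² + ½xy - 44/3x + ½y³ - ⅔y² - 199/6y - 65/3
  leading term xy²: subtract (-⅙y)·f_2 from ½xy² + ½xy - 44/3x + ½y³ - ⅔y² - 199/6y - 65/3 → ⅙xy - 44/3x + ½y³ - 4/3y² - 41y - 65/3
  leading term xy: subtract (-1/18)·f_2 from ⅙xy - 44/3x + ½y³ - 4/3y² - 41y - 65/3 → -133/9x + ½y³ - 4/3y² - 371/9y - 437/18
  leading term x: subtract (133/9)·f_3 from -133/9x + ½y³ - 4/3y² - 371/9y - 437/18 → ½y³ - 4/3y² - 371/9y - 589/6
  leading term y³: no divisor's leading term divides it; move ½y³ to the remainder.
  leading term y²: no divisor's leading term divides it; move -4/3y² to the remainder.
  leading term y: no divisor's leading term divides it; move -371/9y to the remainder.
  leading term 1: no divisor's leading term divides it; move -589/6 to the remainder.
  remainder ½y³ - 4/3y² - 371/9y - 589/6 ≠ 0; add h_4 = ½y³ - 4/3y² - 371/9y - 589/6 to the basis.

S(f_1,f_3): lcm = x². S = ½xy + 13/2x + ½y² - y - 65/2.
  leading term xy: subtract (-⅙)·f_2 from ½xy + 13/2x + ½y² - y - 65/2 → 37/6x + ½y² - 5/3y - 121/3
  leading term x: subtract (-37/6)·f_3 from 37/6x + ½y² - 5/3y - 121/3 → ½y² - 5/3y - 19/2
  leading term y²: no divisor's leading term divides it; move ½y² to the remainder.
  leading term y: no divisor's leading term divides it; move -5/3y to the remainder.
  leading term 1: no divisor's leading term divides it; move -19/2 to the remainder.
  remainder ½y² - 5/3y - 19/2 ≠ 0; add h_5 = ½y² - 5/3y - 19/2 to the basis.

S(f_2,f_3): lcm = xy. S = ⅔x + 19/3y + 47/3.
  leading term x: subtract (-⅔)·f_3 from ⅔x + 19/3y + 47/3 → 19/3y + 19
  leading term y: no divisor's leading term divides it; move 19/3y to the remainder.
  leading term 1: no divisor's leading term divides it; move 19 to the remainder.
  remainder 19/3y + 19 ≠ 0; add h_6 = 19/3y + 19 to the basis.

The other S-polynomials (S(f_1,h_4), S(f_2,h_4), S(f_3,h_4), S(f_1,h_5), S(f_2,h_5), S(f_3,h_5), S(h_4,h_5), S(f_1,h_6), S(f_2,h_6), S(f_3,h_6), S(h_4,h_6), S(h_5,h_6)) all reduce to 0 modulo the current basis, so we have a Gröbner basis.
Inter-reduce: drop elements whose leading term is divisible by another's, tail-reduce, and make monic.
Reduced Gröbner basis: {x - 5, y + 3}.

From the last basis element, y + 3 = 0, so y takes values in {-3}. Each choice, substituted upward through the basis, yields the corresponding point(s) of the solution set.
  y = -3: the earlier basis element becomes x - 5 = 0, giving x = 5 — point (5, -3).
Substituting each solution back into the original system confirms all equations vanish.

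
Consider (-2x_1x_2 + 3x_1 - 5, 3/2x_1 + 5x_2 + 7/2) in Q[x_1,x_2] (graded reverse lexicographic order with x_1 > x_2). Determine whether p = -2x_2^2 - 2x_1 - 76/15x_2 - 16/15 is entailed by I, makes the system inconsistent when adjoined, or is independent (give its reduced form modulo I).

First compute the reduced Gröbner basis of I by Buchberger's algorithm.
f_1 = -2x_1x_2 + 3x_1 - 5, LT = x_1x_2.
f_2 = 3/2x_1 + 5x_2 + 7/2, LT = x_1.

S(f_1,f_2): lcm = x_1x_2. S = -10/3x_2^2 - 3/2x_1 - 7/3x_2 + 5/2.
  leading term x_2^2: no divisor's leading term divides it; move -10/3x_2^2 to the remainder.
  leading term x_1: subtract (-1)·f_2 from -3/2x_1 - 7/3x_2 + 5/2 → 8/3x_2 + 6
  leading term x_2: no divisor's leading term divides it; move 8/3x_2 to the remainder.
  leading term 1: no divisor's leading term divides it; move 6 to the remainder.
  remainder -10/3x_2^2 + 8/3x_2 + 6 ≠ 0; add h_3 = -10/3x_2^2 + 8/3x_2 + 6 to the basis.

The other S-polynomials (S(f_1,h_3), S(f_2,h_3)) all reduce to 0 modulo the current basis, so we have a Gröbner basis.
Inter-reduce: drop elements whose leading term is divisible by another's, tail-reduce, and make monic.
Reduced Gröbner basis: {x_2^2 - 4/5x_2 - 9/5, x_1 + 10/3x_2 + 7/3}.
Label its elements g_1 = x_2^2 - 4/5x_2 - 9/5, g_2 = x_1 + 10/3x_2 + 7/3.

Reduce p = -2x_2^2 - 2x_1 - 76/15x_2 - 16/15 modulo G:
  leading term x_2^2: subtract (-2)·g_1 from -2x_2^2 - 2x_1 - 76/15x_2 - 16/15 → -2x_1 - 20/3x_2 - 14/3
  leading term x_1: subtract (-2)·g_2 from -2x_1 - 20/3x_2 - 14/3 → 0
  normal form = 0.
Since the normal form is 0, p ∈ I.

Ideal membership is decidable via reduction modulo a Gröbner basis.

-2x_2^2 - 2x_1 - 76/15x_2 - 16/15 lies in I (it reduces to 0).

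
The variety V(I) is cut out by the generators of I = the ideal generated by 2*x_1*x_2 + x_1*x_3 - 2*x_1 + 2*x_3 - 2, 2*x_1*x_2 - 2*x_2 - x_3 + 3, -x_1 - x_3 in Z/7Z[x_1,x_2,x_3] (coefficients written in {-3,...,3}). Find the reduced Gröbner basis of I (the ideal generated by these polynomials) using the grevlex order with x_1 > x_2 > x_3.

G = {x_2**2 + 2*x_2 - x_3 - 2, x_2*x_3 + x_2 - 3*x_3 + 2, x_3**2 - 2*x_2 + 2*x_3 - 2, x_1 + x_3}

f_1 = 2*x_1*x_2 + x_1*x_3 - 2*x_1 + 2*x_3 - 2, LT = x_1*x_2.
f_2 = 2*x_1*x_2 - 2*x_2 - x_3 + 3, LT = x_1*x_2.
f_3 = -x_1 - x_3, LT = x_1.

S(f_1,f_2): lcm = x_1*x_2. S = -3*x_1*x_3 - x_1 + x_2 - 2*x_3 + 1.
  leading term x_1*x_3: subtract (3*x_3)·f_3 from -3*x_1*x_3 - x_1 + x_2 - 2*x_3 + 1 → 3*x_3**2 - x_1 + x_2 - 2*x_3 + 1
  leading term x_3**2: no divisor's leading term divides it; move 3*x_3**2 to the remainder.
  leading term x_1: subtract (1)·f_3 from -x_1 + x_2 - 2*x_3 + 1 → x_2 - x_3 + 1
  leading term x_2: no divisor's leading term divides it; move x_2 to the remainder.
  leading term x_3: no divisor's leading term divides it; move -x_3 to the remainder.
  leading term 1: no divisor's leading term divides it; move 1 to the remainder.
  remainder 3*x_3**2 + x_2 - x_3 + 1 ≠ 0; add g_4 = 3*x_3**2 + x_2 - x_3 + 1 to the basis.

S(f_1,f_3): lcm = x_1*x_2. S = -3*x_1*x_3 - x_2*x_3 - x_1 + x_3 - 1.
  leading term x_1*x_3: subtract (3*x_3)·f_3 from -3*x_1*x_3 - x_2*x_3 - x_1 + x_3 - 1 → -x_2*x_3 + 3*x_3**2 - x_1 + x_3 - 1
  leading term x_2*x_3: no divisor's leading term divides it; move -x_2*x_3 to the remainder.
  leading term x_3**2: subtract (1)·g_4 from 3*x_3**2 - x_1 + x_3 - 1 → -x_1 - x_2 + 2*x_3 - 2
  leading term x_1: subtract (1)·f_3 from -x_1 - x_2 + 2*x_3 - 2 → -x_2 + 3*x_3 - 2
  leading term x_2: no divisor's leading term divides it; move -x_2 to the remainder.
  leading term x_3: no divisor's leading term divides it; move 3*x_3 to the remainder.
  leading term 1: no divisor's leading term divides it; move -2 to the remainder.
  remainder -x_2*x_3 - x_2 + 3*x_3 - 2 ≠ 0; add g_5 = -x_2*x_3 - x_2 + 3*x_3 - 2 to the basis.

S(f_2,f_3): lcm = x_1*x_2. S = -x_2*x_3 - x_2 + 3*x_3 - 2.
  leading term x_2*x_3: subtract (1)·g_5 from -x_2*x_3 - x_2 + 3*x_3 - 2 → 0
  remainder 0.

S(f_1,g_4): leading monomials are coprime, so the S-polynomial reduces to 0 (Buchberger's first criterion).
S(f_2,g_4): leading monomials are coprime, so the S-polynomial reduces to 0 (Buchberger's first criterion).
S(f_3,g_4): leading monomials are coprime, so the S-polynomial reduces to 0 (Buchberger's first criterion).
S(f_1,g_5): lcm = x_1*x_2*x_3. S = -3*x_1*x_3**2 - x_1*x_2 + 2*x_1*x_3 + x_3**2 - 2*x_1 - x_3.
  leading term x_1*x_3**2: subtract (3*x_3**2)·f_3 from -3*x_1*x_3**2 - x_1*x_2 + 2*x_1*x_3 + x_3**2 - 2*x_1 - x_3 → 3*x_3**3 - x_1*x_2 + 2*x_1*x_3 + x_3**2 - 2*x_1 - x_3
  leading term x_3**3: subtract (x_3)·g_4 from 3*x_3**3 - x_1*x_2 + 2*x_1*x_3 + x_3**2 - 2*x_1 - x_3 → -x_1*x_2 + 2*x_1*x_3 - x_2*x_3 + 2*x_3**2 - 2*x_1 - 2*x_3
  leading term x_1*x_2: subtract (3)·f_1 from -x_1*x_2 + 2*x_1*x_3 - x_2*x_3 + 2*x_3**2 - 2*x_1 - 2*x_3 → -x_1*x_3 - x_2*x_3 + 2*x_3**2 - 3*x_1 - x_3 - 1
  leading term x_1*x_3: subtract (x_3)·f_3 from -x_1*x_3 - x_2*x_3 + 2*x_3**2 - 3*x_1 - x_3 - 1 → -x_2*x_3 + 3*x_3**2 - 3*x_1 - x_3 - 1
  leading term x_2*x_3: subtract (1)·g_5 from -x_2*x_3 + 3*x_3**2 - 3*x_1 - x_3 - 1 → 3*x_3**2 - 3*x_1 + x_2 + 3*x_3 + 1
  leading term x_3**2: subtract (1)·g_4 from 3*x_3**2 - 3*x_1 + x_2 + 3*x_3 + 1 → -3*x_1 - 3*x_3
  leading term x_1: subtract (3)·f_3 from -3*x_1 - 3*x_3 → 0
  remainder 0.

S(f_2,g_5): lcm = x_1*x_2*x_3. S = -x_1*x_2 + 3*x_1*x_3 - x_2*x_3 + 3*x_3**2 - 2*x_1 - 2*x_3.
  leading term x_1*x_2: subtract (3)·f_1 from -x_1*x_2 + 3*x_1*x_3 - x_2*x_3 + 3*x_3**2 - 2*x_1 - 2*x_3 → -x_2*x_3 + 3*x_3**2 - 3*x_1 - x_3 - 1
  leading term x_2*x_3: subtract (1)·g_5 from -x_2*x_3 + 3*x_3**2 - 3*x_1 - x_3 - 1 → 3*x_3**2 - 3*x_1 + x_2 + 3*x_3 + 1
  leading term x_3**2: subtract (1)·g_4 from 3*x_3**2 - 3*x_1 + x_2 + 3*x_3 + 1 → -3*x_1 - 3*x_3
  leading term x_1: subtract (3)·f_3 from -3*x_1 - 3*x_3 → 0
  remainder 0.

S(f_3,g_5): leading monomials are coprime, so the S-polynomial reduces to 0 (Buchberger's first criterion).
S(g_4,g_5): lcm = x_2*x_3**2. S = -2*x_2**2 + x_2*x_3 + 3*x_3**2 - 2*x_2 - 2*x_3.
  leading term x_2**2: no divisor's leading term divides it; move -2*x_2**2 to the remainder.
  leading term x_2*x_3: subtract (-1)·g_5 from x_2*x_3 + 3*x_3**2 - 2*x_2 - 2*x_3 → 3*x_3**2 - 3*x_2 + x_3 - 2
  leading term x_3**2: subtract (1)·g_4 from 3*x_3**2 - 3*x_2 + x_3 - 2 → 3*x_2 + 2*x_3 - 3
  leading term x_2: no divisor's leading term divides it; move 3*x_2 to the remainder.
  leading term x_3: no divisor's leading term divides it; move 2*x_3 to the remainder.
  leading term 1: no divisor's leading term divides it; move -3 to the remainder.
  remainder -2*x_2**2 + 3*x_2 + 2*x_3 - 3 ≠ 0; add g_6 = -2*x_2**2 + 3*x_2 + 2*x_3 - 3 to the basis.

S(f_1,g_6): lcm = x_1*x_2**2. S = -3*x_1*x_2*x_3 - 3*x_1*x_2 + x_1*x_3 + x_2*x_3 + 2*x_1 - x_2.
  leading term x_1*x_2*x_3: subtract (2*x_3)·f_1 from -3*x_1*x_2*x_3 - 3*x_1*x_2 + x_1*x_3 + x_2*x_3 + 2*x_1 - x_2 → -2*x_1*x_3**2 - 3*x_1*x_2 - 2*x_1*x_3 + x_2*x_3 + 3*x_3**2 + 2*x_1 - x_2 - 3*x_3
  leading term x_1*x_3**2: subtract (2*x_3**2)·f_3 from -2*x_1*x_3**2 - 3*x_1*x_2 - 2*x_1*x_3 + x_2*x_3 + 3*x_3**2 + 2*x_1 - x_2 - 3*x_3 → 2*x_3**3 - 3*x_1*x_2 - 2*x_1*x_3 + x_2*x_3 + 3*x_3**2 + 2*x_1 - x_2 - 3*x_3
  leading term x_3**3: subtract (3*x_3)·g_4 from 2*x_3**3 - 3*x_1*x_2 - 2*x_1*x_3 + x_2*x_3 + 3*x_3**2 + 2*x_1 - x_2 - 3*x_3 → -3*x_1*x_2 - 2*x_1*x_3 - 2*x_2*x_3 - x_3**2 + 2*x_1 - x_2 + x_3
  leading term x_1*x_2: subtract (2)·f_1 from -3*x_1*x_2 - 2*x_1*x_3 - 2*x_2*x_3 - x_3**2 + 2*x_1 - x_2 + x_3 → 3*x_1*x_3 - 2*x_2*x_3 - x_3**2 - x_1 - x_2 - 3*x_3 - 3
  leading term x_1*x_3: subtract (-3*x_3)·f_3 from 3*x_1*x_3 - 2*x_2*x_3 - x_3**2 - x_1 - x_2 - 3*x_3 - 3 → -2*x_2*x_3 + 3*x_3**2 - x_1 - x_2 - 3*x_3 - 3
  leading term x_2*x_3: subtract (2)·g_5 from -2*x_2*x_3 + 3*x_3**2 - x_1 - x_2 - 3*x_3 - 3 → 3*x_3**2 - x_1 + x_2 - 2*x_3 + 1
  leading term x_3**2: subtract (1)·g_4 from 3*x_3**2 - x_1 + x_2 - 2*x_3 + 1 → -x_1 - x_3
  leading term x_1: subtract (1)·f_3 from -x_1 - x_3 → 0
  remainder 0.

S(f_2,g_6): lcm = x_1*x_2**2. S = -2*x_1*x_2 - x_2**2 + x_1*x_3 + 3*x_2*x_3 + 2*x_1 - 2*x_2.
  leading term x_1*x_2: subtract (-1)·f_1 from -2*x_1*x_2 - x_2**2 + x_1*x_3 + 3*x_2*x_3 + 2*x_1 - 2*x_2 → -x_2**2 + 2*x_1*x_3 + 3*x_2*x_3 - 2*x_2 + 2*x_3 - 2
  leading term x_2**2: subtract (-3)·g_6 from -x_2**2 + 2*x_1*x_3 + 3*x_2*x_3 - 2*x_2 + 2*x_3 - 2 → 2*x_1*x_3 + 3*x_2*x_3 + x_3 + 3
  leading term x_1*x_3: subtract (-2*x_3)·f_3 from 2*x_1*x_3 + 3*x_2*x_3 + x_3 + 3 → 3*x_2*x_3 - 2*x_3**2 + x_3 + 3
  leading term x_2*x_3: subtract (-3)·g_5 from 3*x_2*x_3 - 2*x_3**2 + x_3 + 3 → -2*x_3**2 - 3*x_2 + 3*x_3 - 3
  leading term x_3**2: subtract (-3)·g_4 from -2*x_3**2 - 3*x_2 + 3*x_3 - 3 → 0
  remainder 0.

S(f_3,g_6): leading monomials are coprime, so the S-polynomial reduces to 0 (Buchberger's first criterion).
S(g_4,g_6): leading monomials are coprime, so the S-polynomial reduces to 0 (Buchberger's first criterion).
S(g_5,g_6): lcm = x_2**2*x_3. S = x_2**2 + 2*x_2*x_3 + x_3**2 + 2*x_2 + 2*x_3.
  leading term x_2**2: subtract (3)·g_6 from x_2**2 + 2*x_2*x_3 + x_3**2 + 2*x_2 + 2*x_3 → 2*x_2*x_3 + x_3**2 + 3*x_3 + 2
  leading term x_2*x_3: subtract (-2)·g_5 from 2*x_2*x_3 + x_3**2 + 3*x_3 + 2 → x_3**2 - 2*x_2 + 2*x_3 - 2
  leading term x_3**2: subtract (-2)·g_4 from x_3**2 - 2*x_2 + 2*x_3 - 2 → 0
  remainder 0.

Every S-polynomial of the final basis reduces to 0, so we have a Gröbner basis.
Inter-reduce: drop elements whose leading term is divisible by another's, tail-reduce, and make monic.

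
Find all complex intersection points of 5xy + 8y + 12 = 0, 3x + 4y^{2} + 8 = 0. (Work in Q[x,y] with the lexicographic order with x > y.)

Compute a lex Gröbner basis by Buchberger's algorithm.
f_1 = 5xy + 8y + 12, LT = xy.
f_2 = 3x + 4y^{2} + 8, LT = x.

S(f_1,f_2): lcm = xy. S = -\tfrac{4}{3}y^{3} - \tfrac{16}{15}y + \tfrac{12}{5}.
  leading term y^{3}: no divisor's leading term divides it; move -\tfrac{4}{3}y^{3} to the remainder.
  leading term y: no divisor's leading term divides it; move -\tfrac{16}{15}y to the remainder.
  leading term 1: no divisor's leading term divides it; move \tfrac{12}{5} to the remainder.
  remainder -\tfrac{4}{3}y^{3} - \tfrac{16}{15}y + \tfrac{12}{5} ≠ 0; add h_3 = -\tfrac{4}{3}y^{3} - \tfrac{16}{15}y + \tfrac{12}{5} to the basis.

S(f_1,h_3): lcm = xy^{3}. S = -\tfrac{4}{5}xy + \tfrac{9}{5}x + \tfrac{8}{5}y^{3} + \tfrac{12}{5}y^{2}.
  leading term xy: subtract (-\tfrac{4}{25})·f_1 from -\tfrac{4}{5}xy + \tfrac{9}{5}x + \tfrac{8}{5}y^{3} + \tfrac{12}{5}y^{2} → \tfrac{9}{5}x + \tfrac{8}{5}y^{3} + \tfrac{12}{5}y^{2} + \tfrac{32}{25}y + \tfrac{48}{25}
  leading term x: subtract (\tfrac{3}{5})·f_2 from \tfrac{9}{5}x + \tfrac{8}{5}y^{3} + \tfrac{12}{5}y^{2} + \tfrac{32}{25}y + \tfrac{48}{25} → \tfrac{8}{5}y^{3} + \tfrac{32}{25}y - \tfrac{72}{25}
  leading term y^{3}: subtract (-\tfrac{6}{5})·h_3 from \tfrac{8}{5}y^{3} + \tfrac{32}{25}y - \tfrac{72}{25} → 0
  remainder 0.

S(f_2,h_3): leading monomials are coprime, so the S-polynomial reduces to 0 (Buchberger's first criterion).
Every S-polynomial of the final basis reduces to 0, so we have a Gröbner basis.
Inter-reduce: drop elements whose leading term is divisible by another's, tail-reduce, and make monic.
Reduced Gröbner basis: {x + \tfrac{4}{3}y^{2} + \tfrac{8}{3}, y^{3} + \tfrac{4}{5}y - \tfrac{9}{5}}.

From the last basis element, y^{3} + \tfrac{4}{5}y - \tfrac{9}{5} = 0, so y takes values in {1, -1/2 - sqrt(155)*I/10, -1/2 + sqrt(155)*I/10}. Each choice, substituted upward through the basis, yields the corresponding point(s) of the solution set.
  y = 1: the earlier basis element becomes x + 4 = 0, giving x = -4 — point (-4, 1).
  y = -1/2 - sqrt(155)*I/10: the earlier basis element becomes x + 14/15 + 2*sqrt(155)*I/15 = 0, giving x = -14/15 - 2*sqrt(155)*I/15 — point (-14/15 - 2*sqrt(155)*I/15, -1/2 - sqrt(155)*I/10).
  y = -1/2 + sqrt(155)*I/10: the earlier basis element becomes x + 14/15 - 2*sqrt(155)*I/15 = 0, giving x = -14/15 + 2*sqrt(155)*I/15 — point (-14/15 + 2*sqrt(155)*I/15, -1/2 + sqrt(155)*I/10).
Substituting each solution back into the original system confirms all equations vanish.

{(-4, 1), (-14/15 - 2*sqrt(155)*I/15, -1/2 - sqrt(155)*I/10), (-14/15 + 2*sqrt(155)*I/15, -1/2 + sqrt(155)*I/10)}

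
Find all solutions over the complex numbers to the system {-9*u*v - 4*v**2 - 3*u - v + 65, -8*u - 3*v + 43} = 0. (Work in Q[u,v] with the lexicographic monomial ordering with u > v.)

{(347/10, -391/5), (5, 1)}

Compute a lex Gröbner basis by Buchberger's algorithm.
f_1 = -9*u*v - 3*u - 4*v**2 - v + 65, LT = u*v.
f_2 = -8*u - 3*v + 43, LT = u.

S(f_1,f_2): lcm = u*v. S = 1/3*u + 5/72*v**2 + 395/72*v - 65/9.
  leading term u: subtract (-1/24)·f_2 from 1/3*u + 5/72*v**2 + 395/72*v - 65/9 → 5/72*v**2 + 193/36*v - 391/72
  leading term v**2: no divisor's leading term divides it; move 5/72*v**2 to the remainder.
  leading term v: no divisor's leading term divides it; move 193/36*v to the remainder.
  leading term 1: no divisor's leading term divides it; move -391/72 to the remainder.
  remainder 5/72*v**2 + 193/36*v - 391/72 ≠ 0; add h_3 = 5/72*v**2 + 193/36*v - 391/72 to the basis.

S(f_1,h_3): lcm = u*v**2. S = -1153/15*u*v + 391/5*u + 4/9*v**3 + 1/9*v**2 - 65/9*v.
  leading term u*v: subtract (1153/135)·f_1 from -1153/15*u*v + 391/5*u + 4/9*v**3 + 1/9*v**2 - 65/9*v → 4672/45*u + 4/9*v**3 + 4627/135*v**2 + 178/135*v - 14989/27
  leading term u: subtract (-584/45)·f_2 from 4672/45*u + 4/9*v**3 + 4627/135*v**2 + 178/135*v - 14989/27 → 4/9*v**3 + 4627/135*v**2 - 5078/135*v + 391/135
  leading term v**3: subtract (32/5*v)·h_3 from 4/9*v**3 + 4627/135*v**2 - 5078/135*v + 391/135 → -1/27*v**2 - 386/135*v + 391/135
  leading term v**2: subtract (-8/15)·h_3 from -1/27*v**2 - 386/135*v + 391/135 → 0
  remainder 0.

S(f_2,h_3): leading monomials are coprime, so the S-polynomial reduces to 0 (Buchberger's first criterion).
Every S-polynomial of the final basis reduces to 0, so we have a Gröbner basis.
Inter-reduce: drop elements whose leading term is divisible by another's, tail-reduce, and make monic.
Reduced Gröbner basis: {u + 3/8*v - 43/8, v**2 + 386/5*v - 391/5}.

A lex Gröbner basis eliminates variables successively. Here v**2 + 386/5*v - 391/5 depends only on v, with roots {-391/5, 1}; lifting each root through the earlier basis elements recovers the full solutions.
  v = -391/5: the earlier basis element becomes u - 347/10 = 0, giving u = 347/10 — point (347/10, -391/5).
  v = 1: the earlier basis element becomes u - 5 = 0, giving u = 5 — point (5, 1).
Substituting each solution back into the original system confirms all equations vanish.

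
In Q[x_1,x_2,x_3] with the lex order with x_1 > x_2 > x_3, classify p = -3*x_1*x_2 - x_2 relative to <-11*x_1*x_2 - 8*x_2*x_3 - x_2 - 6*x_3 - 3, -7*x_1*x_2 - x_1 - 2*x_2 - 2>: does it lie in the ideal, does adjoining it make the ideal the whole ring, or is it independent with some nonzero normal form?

First compute the reduced Gröbner basis of I by Buchberger's algorithm.
f_1 = -11*x_1*x_2 - 8*x_2*x_3 - x_2 - 6*x_3 - 3, LT = x_1*x_2.
f_2 = -7*x_1*x_2 - x_1 - 2*x_2 - 2, LT = x_1*x_2.

S(f_1,f_2): lcm = x_1*x_2. S = -1/7*x_1 + 8/11*x_2*x_3 - 15/77*x_2 + 6/11*x_3 - 1/77.
  leading term x_1: no divisor's leading term divides it; move -1/7*x_1 to the remainder.
  leading term x_2*x_3: no divisor's leading term divides it; move 8/11*x_2*x_3 to the remainder.
  leading term x_2: no divisor's leading term divides it; move -15/77*x_2 to the remainder.
  leading term x_3: no divisor's leading term divides it; move 6/11*x_3 to the remainder.
  leading term 1: no divisor's leading term divides it; move -1/77 to the remainder.
  remainder -1/7*x_1 + 8/11*x_2*x_3 - 15/77*x_2 + 6/11*x_3 - 1/77 ≠ 0; add h_3 = -1/7*x_1 + 8/11*x_2*x_3 - 15/77*x_2 + 6/11*x_3 - 1/77 to the basis.

S(f_1,h_3): lcm = x_1*x_2. S = 56/11*x_2**2*x_3 - 15/11*x_2**2 + 50/11*x_2*x_3 + 6/11*x_3 + 3/11.
  leading term x_2**2*x_3: no divisor's leading term divides it; move 56/11*x_2**2*x_3 to the remainder.
  leading term x_2**2: no divisor's leading term divides it; move -15/11*x_2**2 to the remainder.
  leading term x_2*x_3: no divisor's leading term divides it; move 50/11*x_2*x_3 to the remainder.
  leading term x_3: no divisor's leading term divides it; move 6/11*x_3 to the remainder.
  leading term 1: no divisor's leading term divides it; move 3/11 to the remainder.
  remainder 56/11*x_2**2*x_3 - 15/11*x_2**2 + 50/11*x_2*x_3 + 6/11*x_3 + 3/11 ≠ 0; add h_4 = 56/11*x_2**2*x_3 - 15/11*x_2**2 + 50/11*x_2*x_3 + 6/11*x_3 + 3/11 to the basis.

The other S-polynomials (S(f_2,h_3), S(f_1,h_4), S(f_2,h_4), S(h_3,h_4)) all reduce to 0 modulo the current basis, so we have a Gröbner basis.
Inter-reduce: drop elements whose leading term is divisible by another's, tail-reduce, and make monic.
Reduced Gröbner basis: {x_1 - 56/11*x_2*x_3 + 15/11*x_2 - 42/11*x_3 + 1/11, x_2**2*x_3 - 15/56*x_2**2 + 25/28*x_2*x_3 + 3/28*x_3 + 3/56}.
Label its elements g_1 = x_1 - 56/11*x_2*x_3 + 15/11*x_2 - 42/11*x_3 + 1/11, g_2 = x_2**2*x_3 - 15/56*x_2**2 + 25/28*x_2*x_3 + 3/28*x_3 + 3/56.

Reduce p = -3*x_1*x_2 - x_2 modulo G:
  leading term x_1*x_2: subtract (-3*x_2)·g_1 from -3*x_1*x_2 - x_2 → -168/11*x_2**2*x_3 + 45/11*x_2**2 - 126/11*x_2*x_3 - 8/11*x_2
  leading term x_2**2*x_3: subtract (-168/11)·g_2 from -168/11*x_2**2*x_3 + 45/11*x_2**2 - 126/11*x_2*x_3 - 8/11*x_2 → 24/11*x_2*x_3 - 8/11*x_2 + 18/11*x_3 + 9/11
  leading term x_2*x_3: no divisor's leading term divides it; move 24/11*x_2*x_3 to the remainder.
  leading term x_2: no divisor's leading term divides it; move -8/11*x_2 to the remainder.
  leading term x_3: no divisor's leading term divides it; move 18/11*x_3 to the remainder.
  leading term 1: no divisor's leading term divides it; move 9/11 to the remainder.
  normal form = 24/11*x_2*x_3 - 8/11*x_2 + 18/11*x_3 + 9/11.
The normal form is nonzero, so p ∉ I. Since p minus its normal form lies in I, I + (p) = I + (r) where r = 24/11*x_2*x_3 - 8/11*x_2 + 18/11*x_3 + 9/11; decide whether this ideal is the whole ring.
Run Buchberger on G together with r (pairs among the g_i already reduce to 0 since G is a Gröbner basis):
g_1 = x_1 - 56/11*x_2*x_3 + 15/11*x_2 - 42/11*x_3 + 1/11, LT = x_1.
g_2 = x_2**2*x_3 - 15/56*x_2**2 + 25/28*x_2*x_3 + 3/28*x_3 + 3/56, LT = x_2**2*x_3.
r = 24/11*x_2*x_3 - 8/11*x_2 + 18/11*x_3 + 9/11, LT = x_2*x_3.

S(g_2,r): lcm = x_2**2*x_3. S = 11/168*x_2**2 + 1/7*x_2*x_3 - 3/8*x_2 + 3/28*x_3 + 3/56.
  leading term x_2**2: no divisor's leading term divides it; move 11/168*x_2**2 to the remainder.
  leading term x_2*x_3: subtract (11/168)·r from 1/7*x_2*x_3 - 3/8*x_2 + 3/28*x_3 + 3/56 → -55/168*x_2
  leading term x_2: no divisor's leading term divides it; move -55/168*x_2 to the remainder.
  remainder 11/168*x_2**2 - 55/168*x_2 ≠ 0; add m_4 = 11/168*x_2**2 - 55/168*x_2 to the basis.

S(g_2,m_4): lcm = x_2**2*x_3. S = -15/56*x_2**2 + 165/28*x_2*x_3 + 3/28*x_3 + 3/56.
  leading term x_2**2: subtract (-45/11)·m_4 from -15/56*x_2**2 + 165/28*x_2*x_3 + 3/28*x_3 + 3/56 → 165/28*x_2*x_3 - 75/56*x_2 + 3/28*x_3 + 3/56
  leading term x_2*x_3: subtract (605/224)·r from 165/28*x_2*x_3 - 75/56*x_2 + 3/28*x_3 + 3/56 → 5/8*x_2 - 69/16*x_3 - 69/32
  leading term x_2: no divisor's leading term divides it; move 5/8*x_2 to the remainder.
  leading term x_3: no divisor's leading term divides it; move -69/16*x_3 to the remainder.
  leading term 1: no divisor's leading term divides it; move -69/32 to the remainder.
  remainder 5/8*x_2 - 69/16*x_3 - 69/32 ≠ 0; add m_5 = 5/8*x_2 - 69/16*x_3 - 69/32 to the basis.

S(g_2,m_5): lcm = x_2**2*x_3. S = -15/56*x_2**2 + 69/10*x_2*x_3**2 + 152/35*x_2*x_3 + 3/28*x_3 + 3/56.
  leading term x_2**2: subtract (-45/11)·m_4 from -15/56*x_2**2 + 69/10*x_2*x_3**2 + 152/35*x_2*x_3 + 3/28*x_3 + 3/56 → 69/10*x_2*x_3**2 + 152/35*x_2*x_3 - 75/56*x_2 + 3/28*x_3 + 3/56
  leading term x_2*x_3**2: subtract (253/80*x_3)·r from 69/10*x_2*x_3**2 + 152/35*x_2*x_3 - 75/56*x_2 + 3/28*x_3 + 3/56 → 93/14*x_2*x_3 - 75/56*x_2 - 207/40*x_3**2 - 1389/560*x_3 + 3/56
  leading term x_2*x_3: subtract (341/112)·r from 93/14*x_2*x_3 - 75/56*x_2 - 207/40*x_3**2 - 1389/560*x_3 + 3/56 → 7/8*x_2 - 207/40*x_3**2 - 597/80*x_3 - 39/16
  leading term x_2: subtract (7/5)·m_5 from 7/8*x_2 - 207/40*x_3**2 - 597/80*x_3 - 39/16 → -207/40*x_3**2 - 57/40*x_3 + 93/160
  leading term x_3**2: no divisor's leading term divides it; move -207/40*x_3**2 to the remainder.
  leading term x_3: no divisor's leading term divides it; move -57/40*x_3 to the remainder.
  leading term 1: no divisor's leading term divides it; move 93/160 to the remainder.
  remainder -207/40*x_3**2 - 57/40*x_3 + 93/160 ≠ 0; add m_6 = -207/40*x_3**2 - 57/40*x_3 + 93/160 to the basis.

The other S-polynomials (S(g_1,g_2), S(g_1,r), S(g_1,m_4), S(r,m_4), S(g_1,m_5), S(r,m_5), S(m_4,m_5), S(g_1,m_6), S(g_2,m_6), S(r,m_6), S(m_4,m_6), S(m_5,m_6)) all reduce to 0 modulo the current basis, so we have a Gröbner basis.
Inter-reduce: drop elements whose leading term is divisible by another's, tail-reduce, and make monic.
Reduced Gröbner basis: {x_1 - 23/10*x_3 + 17/20, x_2 - 69/10*x_3 - 69/20, x_3**2 + 19/69*x_3 - 31/276}.
The reduced Gröbner basis of I + (p) is {x_1 - 23/10*x_3 + 17/20, x_2 - 69/10*x_3 - 69/20, x_3**2 + 19/69*x_3 - 31/276} ≠ {1}, a proper ideal, so the enlarged system stays consistent: p is independent of I, with normal form 24/11*x_2*x_3 - 8/11*x_2 + 18/11*x_3 + 9/11.

-3*x_1*x_2 - x_2 is independent of I; its normal form modulo I is 24/11*x_2*x_3 - 8/11*x_2 + 18/11*x_3 + 9/11.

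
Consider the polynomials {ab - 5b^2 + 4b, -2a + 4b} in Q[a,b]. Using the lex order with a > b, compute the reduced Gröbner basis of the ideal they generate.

f_1 = ab - 5b^2 + 4b, LT = ab.
f_2 = -2a + 4b, LT = a.

S(f_1,f_2): lcm = ab. S = -3b^2 + 4b.
  leading term b^2: no divisor's leading term divides it; move -3b^2 to the remainder.
  leading term b: no divisor's leading term divides it; move 4b to the remainder.
  remainder -3b^2 + 4b ≠ 0; add g_3 = -3b^2 + 4b to the basis.

The other S-polynomials (S(f_1,g_3), S(f_2,g_3)) all reduce to 0 modulo the current basis, so we have a Gröbner basis.
Inter-reduce: drop elements whose leading term is divisible by another's, tail-reduce, and make monic.

G = {a - 2b, b^2 - 4/3b}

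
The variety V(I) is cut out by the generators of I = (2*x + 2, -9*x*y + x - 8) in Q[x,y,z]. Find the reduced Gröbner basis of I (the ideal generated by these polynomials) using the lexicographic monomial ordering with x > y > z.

G = {x + 1, y - 1}

f_1 = 2*x + 2, LT = x.
f_2 = -9*x*y + x - 8, LT = x*y.

S(f_1,f_2): lcm = x*y. S = 1/9*x + y - 8/9.
  reduce S modulo (f_1, f_2):
  remainder y - 1 ≠ 0; add g_3 = y - 1 to the basis.

The other S-polynomials (S(f_1,g_3), S(f_2,g_3)) all reduce to 0 modulo the current basis, so we have a Gröbner basis.
Inter-reduce: drop elements whose leading term is divisible by another's, tail-reduce, and make monic.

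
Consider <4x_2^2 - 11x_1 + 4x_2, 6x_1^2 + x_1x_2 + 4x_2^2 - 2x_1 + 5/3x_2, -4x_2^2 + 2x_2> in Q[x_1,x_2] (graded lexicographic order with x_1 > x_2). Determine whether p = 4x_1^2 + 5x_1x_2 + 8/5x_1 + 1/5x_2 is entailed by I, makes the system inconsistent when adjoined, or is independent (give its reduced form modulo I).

4x_1^2 + 5x_1x_2 + 8/5x_1 + 1/5x_2 lies in I (it reduces to 0).

First compute the reduced Gröbner basis of I by Buchberger's algorithm.
f_1 = 4x_2^2 - 11x_1 + 4x_2, LT = x_2^2.
f_2 = 6x_1^2 + x_1x_2 + 4x_2^2 - 2x_1 + 5/3x_2, LT = x_1^2.
f_3 = -4x_2^2 + 2x_2, LT = x_2^2.

S(f_1,f_3): lcm = x_2^2. S = -11/4x_1 + 3/2x_2.
  leading term x_1: no divisor's leading term divides it; move -11/4x_1 to the remainder.
  leading term x_2: no divisor's leading term divides it; move 3/2x_2 to the remainder.
  remainder -11/4x_1 + 3/2x_2 ≠ 0; add h_4 = -11/4x_1 + 3/2x_2 to the basis.

S(f_2,h_4): lcm = x_1^2. S = 47/66x_1x_2 + 2/3x_2^2 - 1/3x_1 + 5/18x_2.
  leading term x_1x_2: subtract (-94/363x_2)·h_4 from 47/66x_1x_2 + 2/3x_2^2 - 1/3x_1 + 5/18x_2 → 383/363x_2^2 - 1/3x_1 + 5/18x_2
  leading term x_2^2: subtract (383/1452)·f_1 from 383/363x_2^2 - 1/3x_1 + 5/18x_2 → 113/44x_1 - 1693/2178x_2
  leading term x_1: subtract (-113/121)·h_4 from 113/44x_1 - 1693/2178x_2 → 679/1089x_2
  leading term x_2: no divisor's leading term divides it; move 679/1089x_2 to the remainder.
  remainder 679/1089x_2 ≠ 0; add h_5 = 679/1089x_2 to the basis.

The other S-polynomials (S(f_1,f_2), S(f_2,f_3), S(f_1,h_4), S(f_3,h_4), S(f_1,h_5), S(f_2,h_5), S(f_3,h_5), S(h_4,h_5)) all reduce to 0 modulo the current basis, so we have a Gröbner basis.
Inter-reduce: drop elements whose leading term is divisible by another's, tail-reduce, and make monic.
Reduced Gröbner basis: {x_1, x_2}.
Label its elements g_1 = x_1, g_2 = x_2.

Reduce p = 4x_1^2 + 5x_1x_2 + 8/5x_1 + 1/5x_2 modulo G:
  leading term x_1^2: subtract (4x_1)·g_1 from 4x_1^2 + 5x_1x_2 + 8/5x_1 + 1/5x_2 → 5x_1x_2 + 8/5x_1 + 1/5x_2
  leading term x_1x_2: subtract (5x_2)·g_1 from 5x_1x_2 + 8/5x_1 + 1/5x_2 → 8/5x_1 + 1/5x_2
  leading term x_1: subtract (8/5)·g_1 from 8/5x_1 + 1/5x_2 → 1/5x_2
  leading term x_2: subtract (1/5)·g_2 from 1/5x_2 → 0
  normal form = 0.
Since the normal form is 0, p ∈ I.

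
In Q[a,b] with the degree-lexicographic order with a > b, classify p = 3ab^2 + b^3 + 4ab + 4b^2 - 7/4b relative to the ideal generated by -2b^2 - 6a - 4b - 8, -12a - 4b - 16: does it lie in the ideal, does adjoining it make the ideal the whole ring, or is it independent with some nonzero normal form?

First compute the reduced Gröbner basis of I by Buchberger's algorithm.
f_1 = -2b^2 - 6a - 4b - 8, LT = b^2.
f_2 = -12a - 4b - 16, LT = a.

The S-polynomials (S(f_1,f_2)) all reduce to 0 modulo the current basis, so we have a Gröbner basis.
Inter-reduce: drop elements whose leading term is divisible by another's, tail-reduce, and make monic.
Reduced Gröbner basis: {b^2 + b, a + 1/3b + 4/3}.
Label its elements g_1 = b^2 + b, g_2 = a + 1/3b + 4/3.

Reduce p = 3ab^2 + b^3 + 4ab + 4b^2 - 7/4b modulo G:
  leading term ab^2: subtract (3a)·g_1 from 3ab^2 + b^3 + 4ab + 4b^2 - 7/4b → b^3 + ab + 4b^2 - 7/4b
  leading term b^3: subtract (b)·g_1 from b^3 + ab + 4b^2 - 7/4b → ab + 3b^2 - 7/4b
  leading term ab: subtract (b)·g_2 from ab + 3b^2 - 7/4b → 8/3b^2 - 37/12b
  leading term b^2: subtract (8/3)·g_1 from 8/3b^2 - 37/12b → -23/4b
  leading term b: no divisor's leading term divides it; move -23/4b to the remainder.
  normal form = -23/4b.
The normal form is nonzero, so p ∉ I. Since p minus its normal form lies in I, I + (p) = I + (r) where r = -23/4b; decide whether this ideal is the whole ring.
Run Buchberger on G together with r (pairs among the g_i already reduce to 0 since G is a Gröbner basis):
g_1 = b^2 + b, LT = b^2.
g_2 = a + 1/3b + 4/3, LT = a.
r = -23/4b, LT = b.

The S-polynomials (S(g_1,g_2), S(g_1,r), S(g_2,r)) all reduce to 0 modulo the current basis, so we have a Gröbner basis.
Inter-reduce: drop elements whose leading term is divisible by another's, tail-reduce, and make monic.
Reduced Gröbner basis: {a + 4/3, b}.
The reduced Gröbner basis of I + (p) is {a + 4/3, b} ≠ {1}, a proper ideal, so the enlarged system stays consistent: p is independent of I, with normal form -23/4b.

Ideal membership is decidable via reduction modulo a Gröbner basis.

3ab^2 + b^3 + 4ab + 4b^2 - 7/4b is independent of I; its normal form modulo I is -23/4b.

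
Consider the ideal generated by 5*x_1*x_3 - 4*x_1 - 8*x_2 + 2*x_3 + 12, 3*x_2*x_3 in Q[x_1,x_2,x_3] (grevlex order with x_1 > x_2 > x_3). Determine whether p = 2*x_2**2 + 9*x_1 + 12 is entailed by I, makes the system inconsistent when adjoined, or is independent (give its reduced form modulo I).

2*x_2**2 + 9*x_1 + 12 is independent of I; its normal form modulo I is 2*x_2**2 + 9*x_1 + 12.

First compute the reduced Gröbner basis of I by Buchberger's algorithm.
f_1 = 5*x_1*x_3 - 4*x_1 - 8*x_2 + 2*x_3 + 12, LT = x_1*x_3.
f_2 = 3*x_2*x_3, LT = x_2*x_3.

S(f_1,f_2): lcm = x_1*x_2*x_3. S = -4/5*x_1*x_2 - 8/5*x_2**2 + 2/5*x_2*x_3 + 12/5*x_2.
  leading term x_1*x_2: no divisor's leading term divides it; move -4/5*x_1*x_2 to the remainder.
  leading term x_2**2: no divisor's leading term divides it; move -8/5*x_2**2 to the remainder.
  leading term x_2*x_3: subtract (2/15)·f_2 from 2/5*x_2*x_3 + 12/5*x_2 → 12/5*x_2
  leading term x_2: no divisor's leading term divides it; move 12/5*x_2 to the remainder.
  remainder -4/5*x_1*x_2 - 8/5*x_2**2 + 12/5*x_2 ≠ 0; add h_3 = -4/5*x_1*x_2 - 8/5*x_2**2 + 12/5*x_2 to the basis.

The other S-polynomials (S(f_1,h_3), S(f_2,h_3)) all reduce to 0 modulo the current basis, so we have a Gröbner basis.
Inter-reduce: drop elements whose leading term is divisible by another's, tail-reduce, and make monic.
Reduced Gröbner basis: {x_1*x_2 + 2*x_2**2 - 3*x_2, x_1*x_3 - 4/5*x_1 - 8/5*x_2 + 2/5*x_3 + 12/5, x_2*x_3}.
Label its elements g_1 = x_1*x_2 + 2*x_2**2 - 3*x_2, g_2 = x_1*x_3 - 4/5*x_1 - 8/5*x_2 + 2/5*x_3 + 12/5, g_3 = x_2*x_3.

Reduce p = 2*x_2**2 + 9*x_1 + 12 modulo G:
  leading term x_2**2: no divisor's leading term divides it; move 2*x_2**2 to the remainder.
  leading term x_1: no divisor's leading term divides it; move 9*x_1 to the remainder.
  leading term 1: no divisor's leading term divides it; move 12 to the remainder.
  normal form = 2*x_2**2 + 9*x_1 + 12.
The normal form is nonzero, so p ∉ I. Since p minus its normal form lies in I, I + (p) = I + (r) where r = 2*x_2**2 + 9*x_1 + 12; decide whether this ideal is the whole ring.
Run Buchberger on G together with r (pairs among the g_i already reduce to 0 since G is a Gröbner basis):
g_1 = x_1*x_2 + 2*x_2**2 - 3*x_2, LT = x_1*x_2.
g_2 = x_1*x_3 - 4/5*x_1 - 8/5*x_2 + 2/5*x_3 + 12/5, LT = x_1*x_3.
g_3 = x_2*x_3, LT = x_2*x_3.
r = 2*x_2**2 + 9*x_1 + 12, LT = x_2**2.

S(g_1,r): lcm = x_1*x_2**2. S = 2*x_2**3 - 9/2*x_1**2 - 3*x_2**2 - 6*x_1.
  leading term x_2**3: subtract (x_2)·r from 2*x_2**3 - 9/2*x_1**2 - 3*x_2**2 - 6*x_1 → -9/2*x_1**2 - 9*x_1*x_2 - 3*x_2**2 - 6*x_1 - 12*x_2
  leading term x_1**2: no divisor's leading term divides it; move -9/2*x_1**2 to the remainder.
  leading term x_1*x_2: subtract (-9)·g_1 from -9*x_1*x_2 - 3*x_2**2 - 6*x_1 - 12*x_2 → 15*x_2**2 - 6*x_1 - 39*x_2
  leading term x_2**2: subtract (15/2)·r from 15*x_2**2 - 6*x_1 - 39*x_2 → -147/2*x_1 - 39*x_2 - 90
  leading term x_1: no divisor's leading term divides it; move -147/2*x_1 to the remainder.
  leading term x_2: no divisor's leading term divides it; move -39*x_2 to the remainder.
  leading term 1: no divisor's leading term divides it; move -90 to the remainder.
  remainder -9/2*x_1**2 - 147/2*x_1 - 39*x_2 - 90 ≠ 0; add m_5 = -9/2*x_1**2 - 147/2*x_1 - 39*x_2 - 90 to the basis.

S(g_3,r): lcm = x_2**2*x_3. S = -9/2*x_1*x_3 - 6*x_3.
  leading term x_1*x_3: subtract (-9/2)·g_2 from -9/2*x_1*x_3 - 6*x_3 → -18/5*x_1 - 36/5*x_2 - 21/5*x_3 + 54/5
  leading term x_1: no divisor's leading term divides it; move -18/5*x_1 to the remainder.
  leading term x_2: no divisor's leading term divides it; move -36/5*x_2 to the remainder.
  leading term x_3: no divisor's leading term divides it; move -21/5*x_3 to the remainder.
  leading term 1: no divisor's leading term divides it; move 54/5 to the remainder.
  remainder -18/5*x_1 - 36/5*x_2 - 21/5*x_3 + 54/5 ≠ 0; add m_6 = -18/5*x_1 - 36/5*x_2 - 21/5*x_3 + 54/5 to the basis.

S(g_2,m_6): lcm = x_1*x_3. S = -2*x_2*x_3 - 7/6*x_3**2 - 4/5*x_1 - 8/5*x_2 + 17/5*x_3 + 12/5.
  leading term x_2*x_3: subtract (-2)·g_3 from -2*x_2*x_3 - 7/6*x_3**2 - 4/5*x_1 - 8/5*x_2 + 17/5*x_3 + 12/5 → -7/6*x_3**2 - 4/5*x_1 - 8/5*x_2 + 17/5*x_3 + 12/5
  leading term x_3**2: no divisor's leading term divides it; move -7/6*x_3**2 to the remainder.
  leading term x_1: subtract (2/9)·m_6 from -4/5*x_1 - 8/5*x_2 + 17/5*x_3 + 12/5 → 13/3*x_3
  leading term x_3: no divisor's leading term divides it; move 13/3*x_3 to the remainder.
  remainder -7/6*x_3**2 + 13/3*x_3 ≠ 0; add m_7 = -7/6*x_3**2 + 13/3*x_3 to the basis.

The other S-polynomials (S(g_1,g_2), S(g_1,g_3), S(g_2,g_3), S(g_2,r), S(g_1,m_5), S(g_2,m_5), S(g_3,m_5), S(r,m_5), S(g_1,m_6), S(g_3,m_6), S(r,m_6), S(m_5,m_6), S(g_1,m_7), S(g_2,m_7), S(g_3,m_7), S(r,m_7), S(m_5,m_7), S(m_6,m_7)) all reduce to 0 modulo the current basis, so we have a Gröbner basis.
Inter-reduce: drop elements whose leading term is divisible by another's, tail-reduce, and make monic.
Reduced Gröbner basis: {x_2**2 - 9*x_2 - 21/4*x_3 + 39/2, x_2*x_3, x_3**2 - 26/7*x_3, x_1 + 2*x_2 + 7/6*x_3 - 3}.
The reduced Gröbner basis of I + (p) is {x_2**2 - 9*x_2 - 21/4*x_3 + 39/2, x_2*x_3, x_3**2 - 26/7*x_3, x_1 + 2*x_2 + 7/6*x_3 - 3} ≠ {1}, a proper ideal, so the enlarged system stays consistent: p is independent of I, with normal form 2*x_2**2 + 9*x_1 + 12.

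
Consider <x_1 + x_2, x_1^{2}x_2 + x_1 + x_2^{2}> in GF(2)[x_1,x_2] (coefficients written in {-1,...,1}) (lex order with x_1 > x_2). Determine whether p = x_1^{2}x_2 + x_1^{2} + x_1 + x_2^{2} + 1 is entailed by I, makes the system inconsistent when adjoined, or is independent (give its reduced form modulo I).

Adjoining x_1^{2}x_2 + x_1^{2} + x_1 + x_2^{2} + 1 makes the ideal the whole ring: the system is inconsistent.

First compute the reduced Gröbner basis of I by Buchberger's algorithm.
f_1 = x_1 + x_2, LT = x_1.
f_2 = x_1^{2}x_2 + x_1 + x_2^{2}, LT = x_1^{2}x_2.

S(f_1,f_2): lcm = x_1^{2}x_2. S = x_1x_2^{2} + x_1 + x_2^{2}.
  leading term x_1x_2^{2}: subtract (x_2^{2})·f_1 from x_1x_2^{2} + x_1 + x_2^{2} → x_1 + x_2^{3} + x_2^{2}
  leading term x_1: subtract (1)·f_1 from x_1 + x_2^{3} + x_2^{2} → x_2^{3} + x_2^{2} + x_2
  leading term x_2^{3}: no divisor's leading term divides it; move x_2^{3} to the remainder.
  leading term x_2^{2}: no divisor's leading term divides it; move x_2^{2} to the remainder.
  leading term x_2: no divisor's leading term divides it; move x_2 to the remainder.
  remainder x_2^{3} + x_2^{2} + x_2 ≠ 0; add h_3 = x_2^{3} + x_2^{2} + x_2 to the basis.

S(f_1,h_3): leading monomials are coprime, so the S-polynomial reduces to 0 (Buchberger's first criterion).
S(f_2,h_3): lcm = x_1^{2}x_2^{3}. S = x_1^{2}x_2^{2} + x_1^{2}x_2 + x_1x_2^{2} + x_2^{4}.
  leading term x_1^{2}x_2^{2}: subtract (x_1x_2^{2})·f_1 from x_1^{2}x_2^{2} + x_1^{2}x_2 + x_1x_2^{2} + x_2^{4} → x_1^{2}x_2 + x_1x_2^{3} + x_1x_2^{2} + x_2^{4}
  leading term x_1^{2}x_2: subtract (x_1x_2)·f_1 from x_1^{2}x_2 + x_1x_2^{3} + x_1x_2^{2} + x_2^{4} → x_1x_2^{3} + x_2^{4}
  leading term x_1x_2^{3}: subtract (x_2^{3})·f_1 from x_1x_2^{3} + x_2^{4} → 0
  remainder 0.

Every S-polynomial of the final basis reduces to 0, so we have a Gröbner basis.
Inter-reduce: drop elements whose leading term is divisible by another's, tail-reduce, and make monic.
Reduced Gröbner basis: {x_1 + x_2, x_2^{3} + x_2^{2} + x_2}.
Label its elements g_1 = x_1 + x_2, g_2 = x_2^{3} + x_2^{2} + x_2.

Reduce p = x_1^{2}x_2 + x_1^{2} + x_1 + x_2^{2} + 1 modulo G:
  leading term x_1^{2}x_2: subtract (x_1x_2)·g_1 from x_1^{2}x_2 + x_1^{2} + x_1 + x_2^{2} + 1 → x_1^{2} + x_1x_2^{2} + x_1 + x_2^{2} + 1
  leading term x_1^{2}: subtract (x_1)·g_1 from x_1^{2} + x_1x_2^{2} + x_1 + x_2^{2} + 1 → x_1x_2^{2} + x_1x_2 + x_1 + x_2^{2} + 1
  leading term x_1x_2^{2}: subtract (x_2^{2})·g_1 from x_1x_2^{2} + x_1x_2 + x_1 + x_2^{2} + 1 → x_1x_2 + x_1 + x_2^{3} + x_2^{2} + 1
  leading term x_1x_2: subtract (x_2)·g_1 from x_1x_2 + x_1 + x_2^{3} + x_2^{2} + 1 → x_1 + x_2^{3} + 1
  leading term x_1: subtract (1)·g_1 from x_1 + x_2^{3} + 1 → x_2^{3} + x_2 + 1
  leading term x_2^{3}: subtract (1)·g_2 from x_2^{3} + x_2 + 1 → x_2^{2} + 1
  leading term x_2^{2}: no divisor's leading term divides it; move x_2^{2} to the remainder.
  leading term 1: no divisor's leading term divides it; move 1 to the remainder.
  normal form = x_2^{2} + 1.
The normal form is nonzero, so p ∉ I. Since p minus its normal form lies in I, I + (p) = I + (r) where r = x_2^{2} + 1; decide whether this ideal is the whole ring.
Run Buchberger on G together with r (pairs among the g_i already reduce to 0 since G is a Gröbner basis):
g_1 = x_1 + x_2, LT = x_1.
g_2 = x_2^{3} + x_2^{2} + x_2, LT = x_2^{3}.
r = x_2^{2} + 1, LT = x_2^{2}.

S(g_1,g_2): leading monomials are coprime, so the S-polynomial reduces to 0 (Buchberger's first criterion).
S(g_1,r): leading monomials are coprime, so the S-polynomial reduces to 0 (Buchberger's first criterion).
S(g_2,r): lcm = x_2^{3}. S = x_2^{2}.
  leading term x_2^{2}: subtract (1)·r from x_2^{2} → 1
  leading term 1: no divisor's leading term divides it; move 1 to the remainder.
  remainder 1 ≠ 0; add m_4 = 1 to the basis.

S(g_1,m_4): leading monomials are coprime, so the S-polynomial reduces to 0 (Buchberger's first criterion).
S(g_2,m_4): leading monomials are coprime, so the S-polynomial reduces to 0 (Buchberger's first criterion).
S(r,m_4): leading monomials are coprime, so the S-polynomial reduces to 0 (Buchberger's first criterion).
Every S-polynomial of the final basis reduces to 0, so we have a Gröbner basis.
Inter-reduce: drop elements whose leading term is divisible by another's, tail-reduce, and make monic.
Reduced Gröbner basis: {1}.
The reduced Gröbner basis of I + (p) is {1}: the ideal is the whole ring, so the enlarged system has no common solution — adjoining p is inconsistent.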